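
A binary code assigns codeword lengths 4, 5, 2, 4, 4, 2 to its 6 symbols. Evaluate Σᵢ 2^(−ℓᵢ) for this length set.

With common denominator 2^5 = 32: Σ 2^(−ℓᵢ) = 2/32 + 1/32 + 8/32 + 2/32 + 2/32 + 8/32 = 23/32 = 0.71875.

0.71875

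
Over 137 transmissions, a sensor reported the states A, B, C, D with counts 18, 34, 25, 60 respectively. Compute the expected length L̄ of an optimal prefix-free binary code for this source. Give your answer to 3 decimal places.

1.876 bits/symbol

Probabilities are the counts divided by 137.
Repeatedly combine the two least-probable nodes; the expected code length is the sum of the merged weights.
merge 18/137 + 25/137 → 43/137
merge 34/137 + 43/137 → 77/137
merge 60/137 + 77/137 → 1
L = 43/137 + 77/137 + 1 = 257/137 ≈ 1.876 bits/symbol.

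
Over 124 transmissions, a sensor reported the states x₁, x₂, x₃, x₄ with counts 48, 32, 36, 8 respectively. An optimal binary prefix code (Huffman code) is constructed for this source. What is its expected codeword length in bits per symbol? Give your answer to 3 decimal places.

1.935 bits/symbol

Probabilities are the counts divided by 124.
Repeatedly combine the two least-probable nodes; the expected code length is the sum of the merged weights.
merge 2/31 + 8/31 → 10/31
merge 9/31 + 10/31 → 19/31
merge 12/31 + 19/31 → 1
L = 10/31 + 19/31 + 1 = 60/31 ≈ 1.935 bits/symbol.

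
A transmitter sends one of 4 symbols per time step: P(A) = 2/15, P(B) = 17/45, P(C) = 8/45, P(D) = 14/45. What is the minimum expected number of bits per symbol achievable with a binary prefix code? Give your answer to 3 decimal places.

1.933 bits/symbol

Repeatedly combine the two least-probable nodes; the expected code length is the sum of the merged weights.
merge 2/15 + 8/45 → 14/45
merge 14/45 + 14/45 → 28/45
merge 17/45 + 28/45 → 1
L = 14/45 + 28/45 + 1 = 29/15 ≈ 1.933 bits/symbol.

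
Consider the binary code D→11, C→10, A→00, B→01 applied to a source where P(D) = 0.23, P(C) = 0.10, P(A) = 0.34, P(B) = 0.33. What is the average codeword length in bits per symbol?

2 bits/symbol

L̄ = Σ pᵢ·ℓᵢ = 0.23·2 + 0.10·2 + 0.34·2 + 0.33·2 = 2 bits/symbol.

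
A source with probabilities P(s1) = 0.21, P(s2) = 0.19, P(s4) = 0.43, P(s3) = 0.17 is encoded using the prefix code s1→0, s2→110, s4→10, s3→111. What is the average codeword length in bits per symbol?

2.15 bits/symbol

L̄ = Σ pᵢ·ℓᵢ = 0.21·1 + 0.19·3 + 0.43·2 + 0.17·3 = 2.15 bits/symbol.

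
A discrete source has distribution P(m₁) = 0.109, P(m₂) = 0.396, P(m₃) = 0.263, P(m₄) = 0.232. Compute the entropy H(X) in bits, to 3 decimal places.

H = −Σ pᵢ log₂ pᵢ.
−0.109·log₂(0.109) = 0.3485
−0.396·log₂(0.396) = 0.5292
−0.263·log₂(0.263) = 0.5068
−0.232·log₂(0.232) = 0.4890
Sum ≈ 1.8735 → 1.874 bits.

1.874 bits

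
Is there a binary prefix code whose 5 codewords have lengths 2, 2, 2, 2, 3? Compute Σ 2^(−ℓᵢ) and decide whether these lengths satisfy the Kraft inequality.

1.125; no

With common denominator 2^3 = 8: Σ 2^(−ℓᵢ) = 2/8 + 2/8 + 2/8 + 2/8 + 1/8 = 9/8 = 1.125.
Kraft's inequality requires Σ ≤ 1; here Σ = 1.125 > 1, so no such prefix code exists.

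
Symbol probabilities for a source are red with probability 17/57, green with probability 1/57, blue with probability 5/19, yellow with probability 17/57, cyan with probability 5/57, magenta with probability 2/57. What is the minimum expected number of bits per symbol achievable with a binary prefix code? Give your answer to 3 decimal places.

2.193 bits/symbol

Repeatedly combine the two least-probable nodes; the expected code length is the sum of the merged weights.
merge 1/57 + 2/57 → 1/19
merge 1/19 + 5/57 → 8/57
merge 8/57 + 5/19 → 23/57
merge 17/57 + 17/57 → 34/57
merge 23/57 + 34/57 → 1
L = 1/19 + 8/57 + 23/57 + 34/57 + 1 = 125/57 ≈ 2.193 bits/symbol.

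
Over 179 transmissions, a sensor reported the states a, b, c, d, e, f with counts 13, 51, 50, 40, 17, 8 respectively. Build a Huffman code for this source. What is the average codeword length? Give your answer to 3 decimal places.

Probabilities are the counts divided by 179.
Repeatedly combine the two least-probable nodes; the expected code length is the sum of the merged weights.
merge 8/179 + 13/179 → 21/179
merge 17/179 + 21/179 → 38/179
merge 38/179 + 40/179 → 78/179
merge 50/179 + 51/179 → 101/179
merge 78/179 + 101/179 → 1
L = 21/179 + 38/179 + 78/179 + 101/179 + 1 = 417/179 ≈ 2.330 bits/symbol.

2.330 bits/symbol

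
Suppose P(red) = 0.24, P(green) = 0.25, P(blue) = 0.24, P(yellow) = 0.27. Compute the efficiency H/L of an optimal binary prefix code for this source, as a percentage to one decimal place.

Entropy H = −Σ p log₂ p ≈ 1.9983 bits.
Huffman merges: 6/25+6/25→12/25; 1/4+27/100→13/25; 12/25+13/25→1. L = 2 ≈ 2.0000.
Efficiency = H/L = 1.9983/2.0000 = 99.9%.

99.9%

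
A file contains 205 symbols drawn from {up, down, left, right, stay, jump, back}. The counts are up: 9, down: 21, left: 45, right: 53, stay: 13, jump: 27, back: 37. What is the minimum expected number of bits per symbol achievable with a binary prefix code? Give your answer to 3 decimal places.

2.629 bits/symbol

Probabilities are the counts divided by 205.
Repeatedly combine the two least-probable nodes; the expected code length is the sum of the merged weights.
merge 9/205 + 13/205 → 22/205
merge 21/205 + 22/205 → 43/205
merge 27/205 + 37/205 → 64/205
merge 43/205 + 9/41 → 88/205
merge 53/205 + 64/205 → 117/205
merge 88/205 + 117/205 → 1
L = 22/205 + 43/205 + 64/205 + 88/205 + 117/205 + 1 = 539/205 ≈ 2.629 bits/symbol.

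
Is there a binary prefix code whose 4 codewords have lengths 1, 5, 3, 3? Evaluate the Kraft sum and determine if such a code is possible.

With common denominator 2^5 = 32: Σ 2^(−ℓᵢ) = 16/32 + 1/32 + 4/32 + 4/32 = 25/32 = 0.78125.
Kraft's inequality requires Σ ≤ 1; here Σ = 0.78125 ≤ 1, so such a prefix code exists.

0.78125; yes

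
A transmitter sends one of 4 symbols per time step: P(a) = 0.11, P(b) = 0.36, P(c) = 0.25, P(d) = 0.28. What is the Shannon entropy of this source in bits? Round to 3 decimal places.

1.895 bits

H = −Σ pᵢ log₂ pᵢ.
−0.11·log₂(0.11) = 0.3503
−0.36·log₂(0.36) = 0.5306
−0.25·log₂(0.25) = 0.5000
−0.28·log₂(0.28) = 0.5142
Sum ≈ 1.8951 → 1.895 bits.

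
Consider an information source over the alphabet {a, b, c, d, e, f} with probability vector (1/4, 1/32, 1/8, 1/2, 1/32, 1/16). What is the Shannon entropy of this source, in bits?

1.9375 bits

Each probability is a power of 1/2, so log₂(1/p) is an integer.
H = Σ p·log₂(1/p) = 1/4·2 + 1/32·5 + 1/8·3 + 1/2·1 + 1/32·5 + 1/16·4 = 1.9375 bits.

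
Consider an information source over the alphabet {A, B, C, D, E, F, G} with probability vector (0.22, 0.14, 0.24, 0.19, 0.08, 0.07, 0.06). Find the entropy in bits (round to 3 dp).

2.631 bits

H = −Σ pᵢ log₂ pᵢ.
−0.22·log₂(0.22) = 0.4806
−0.14·log₂(0.14) = 0.3971
−0.24·log₂(0.24) = 0.4941
−0.19·log₂(0.19) = 0.4552
−0.08·log₂(0.08) = 0.2915
−0.07·log₂(0.07) = 0.2686
−0.06·log₂(0.06) = 0.2435
Sum ≈ 2.6306 → 2.631 bits.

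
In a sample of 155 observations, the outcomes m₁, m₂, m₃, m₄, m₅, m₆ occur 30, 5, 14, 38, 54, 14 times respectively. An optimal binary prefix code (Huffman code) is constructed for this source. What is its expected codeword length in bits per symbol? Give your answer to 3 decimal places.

2.335 bits/symbol

Probabilities are the counts divided by 155.
Repeatedly combine the two least-probable nodes; the expected code length is the sum of the merged weights.
merge 1/31 + 14/155 → 19/155
merge 14/155 + 19/155 → 33/155
merge 6/31 + 33/155 → 63/155
merge 38/155 + 54/155 → 92/155
merge 63/155 + 92/155 → 1
L = 19/155 + 33/155 + 63/155 + 92/155 + 1 = 362/155 ≈ 2.335 bits/symbol.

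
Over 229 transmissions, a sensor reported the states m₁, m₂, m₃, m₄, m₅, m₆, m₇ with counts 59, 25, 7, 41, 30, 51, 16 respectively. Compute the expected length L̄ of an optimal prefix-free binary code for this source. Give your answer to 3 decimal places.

2.620 bits/symbol

Probabilities are the counts divided by 229.
Repeatedly combine the two least-probable nodes; the expected code length is the sum of the merged weights.
merge 7/229 + 16/229 → 23/229
merge 23/229 + 25/229 → 48/229
merge 30/229 + 41/229 → 71/229
merge 48/229 + 51/229 → 99/229
merge 59/229 + 71/229 → 130/229
merge 99/229 + 130/229 → 1
L = 23/229 + 48/229 + 71/229 + 99/229 + 130/229 + 1 = 600/229 ≈ 2.620 bits/symbol.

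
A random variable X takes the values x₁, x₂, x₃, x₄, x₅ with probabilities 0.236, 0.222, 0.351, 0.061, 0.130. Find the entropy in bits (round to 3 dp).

H = −Σ pᵢ log₂ pᵢ.
−0.236·log₂(0.236) = 0.4916
−0.222·log₂(0.222) = 0.4820
−0.351·log₂(0.351) = 0.5302
−0.061·log₂(0.061) = 0.2461
−0.130·log₂(0.130) = 0.3826
Sum ≈ 2.1326 → 2.133 bits.

2.133 bits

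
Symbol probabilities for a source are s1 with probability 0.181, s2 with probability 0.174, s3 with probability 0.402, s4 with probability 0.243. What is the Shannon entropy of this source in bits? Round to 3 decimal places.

H = −Σ pᵢ log₂ pᵢ.
−0.181·log₂(0.181) = 0.4463
−0.174·log₂(0.174) = 0.4390
−0.402·log₂(0.402) = 0.5285
−0.243·log₂(0.243) = 0.4960
Sum ≈ 1.9098 → 1.910 bits.

1.910 bits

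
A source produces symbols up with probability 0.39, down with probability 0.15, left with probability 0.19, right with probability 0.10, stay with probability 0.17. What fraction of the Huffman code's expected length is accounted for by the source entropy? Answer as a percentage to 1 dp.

97.4%

Entropy H = −Σ p log₂ p ≈ 2.1623 bits.
Huffman merges: 1/10+3/20→1/4; 17/100+19/100→9/25; 1/4+9/25→61/100; 39/100+61/100→1. L = 111/50 ≈ 2.2200.
Efficiency = H/L = 2.1623/2.2200 = 97.4%.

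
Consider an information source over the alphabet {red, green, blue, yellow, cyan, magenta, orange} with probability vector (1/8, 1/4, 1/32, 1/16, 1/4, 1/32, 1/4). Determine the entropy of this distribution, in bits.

2.4375 bits

Each probability is a power of 1/2, so log₂(1/p) is an integer.
H = Σ p·log₂(1/p) = 1/8·3 + 1/4·2 + 1/32·5 + 1/16·4 + 1/4·2 + 1/32·5 + 1/4·2 = 2.4375 bits.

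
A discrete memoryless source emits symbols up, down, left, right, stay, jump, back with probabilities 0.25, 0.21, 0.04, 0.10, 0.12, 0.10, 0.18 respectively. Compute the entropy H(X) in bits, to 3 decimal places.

H = −Σ pᵢ log₂ pᵢ.
−0.25·log₂(0.25) = 0.5000
−0.21·log₂(0.21) = 0.4728
−0.04·log₂(0.04) = 0.1858
−0.10·log₂(0.10) = 0.3322
−0.12·log₂(0.12) = 0.3671
−0.10·log₂(0.10) = 0.3322
−0.18·log₂(0.18) = 0.4453
Sum ≈ 2.6353 → 2.635 bits.

2.635 bits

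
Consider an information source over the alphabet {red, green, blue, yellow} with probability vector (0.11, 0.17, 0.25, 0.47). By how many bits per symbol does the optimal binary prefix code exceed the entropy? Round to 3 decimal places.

Entropy H = −Σ p log₂ p ≈ 1.7968 bits.
Huffman merges: 11/100+17/100→7/25; 1/4+7/25→53/100; 47/100+53/100→1. L = 181/100 ≈ 1.8100.
L − H = 1.8100 − 1.7968 = 0.013 bits.

0.013 bits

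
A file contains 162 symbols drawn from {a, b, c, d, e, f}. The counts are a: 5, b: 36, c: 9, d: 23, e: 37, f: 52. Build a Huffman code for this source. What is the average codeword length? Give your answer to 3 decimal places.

2.315 bits/symbol

Probabilities are the counts divided by 162.
Repeatedly combine the two least-probable nodes; the expected code length is the sum of the merged weights.
merge 5/162 + 1/18 → 7/81
merge 7/81 + 23/162 → 37/162
merge 2/9 + 37/162 → 73/162
merge 37/162 + 26/81 → 89/162
merge 73/162 + 89/162 → 1
L = 7/81 + 37/162 + 73/162 + 89/162 + 1 = 125/54 ≈ 2.315 bits/symbol.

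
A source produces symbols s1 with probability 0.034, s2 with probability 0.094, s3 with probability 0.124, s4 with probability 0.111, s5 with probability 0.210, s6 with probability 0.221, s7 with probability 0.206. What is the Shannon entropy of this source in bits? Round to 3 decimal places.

H = −Σ pᵢ log₂ pᵢ.
−0.034·log₂(0.034) = 0.1659
−0.094·log₂(0.094) = 0.3207
−0.124·log₂(0.124) = 0.3734
−0.111·log₂(0.111) = 0.3520
−0.210·log₂(0.210) = 0.4728
−0.221·log₂(0.221) = 0.4813
−0.206·log₂(0.206) = 0.4695
Sum ≈ 2.6356 → 2.636 bits.

2.636 bits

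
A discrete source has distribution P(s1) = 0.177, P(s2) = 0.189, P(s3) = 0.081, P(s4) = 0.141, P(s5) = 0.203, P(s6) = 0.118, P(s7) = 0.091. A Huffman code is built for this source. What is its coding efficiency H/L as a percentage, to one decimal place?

98.3%

Entropy H = −Σ p log₂ p ≈ 2.7341 bits.
Huffman merges: 81/1000+91/1000→43/250; 59/500+141/1000→259/1000; 43/250+177/1000→349/1000; 189/1000+203/1000→49/125; 259/1000+349/1000→76/125; 49/125+76/125→1. L = 139/50 ≈ 2.7800.
Efficiency = H/L = 2.7341/2.7800 = 98.3%.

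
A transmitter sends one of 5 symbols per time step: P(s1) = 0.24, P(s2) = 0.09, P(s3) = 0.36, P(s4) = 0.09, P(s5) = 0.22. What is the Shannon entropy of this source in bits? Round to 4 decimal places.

2.1306 bits

H = −Σ pᵢ log₂ pᵢ.
−0.24·log₂(0.24) = 0.4941
−0.09·log₂(0.09) = 0.3127
−0.36·log₂(0.36) = 0.5306
−0.09·log₂(0.09) = 0.3127
−0.22·log₂(0.22) = 0.4806
Sum ≈ 2.1306 → 2.1306 bits.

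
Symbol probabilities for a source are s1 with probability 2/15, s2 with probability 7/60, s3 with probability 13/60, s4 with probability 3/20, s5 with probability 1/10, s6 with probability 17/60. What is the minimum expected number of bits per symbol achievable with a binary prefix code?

2.5 bits/symbol

Repeatedly combine the two least-probable nodes; the expected code length is the sum of the merged weights.
merge 1/10 + 7/60 → 13/60
merge 2/15 + 3/20 → 17/60
merge 13/60 + 13/60 → 13/30
merge 17/60 + 17/60 → 17/30
merge 13/30 + 17/30 → 1
L = 13/60 + 17/60 + 13/30 + 17/30 + 1 = 5/2 = 2.5 bits/symbol.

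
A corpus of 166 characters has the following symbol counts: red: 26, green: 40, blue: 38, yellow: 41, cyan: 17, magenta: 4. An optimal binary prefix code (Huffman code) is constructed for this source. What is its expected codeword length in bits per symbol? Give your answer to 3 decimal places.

2.410 bits/symbol

Probabilities are the counts divided by 166.
Repeatedly combine the two least-probable nodes; the expected code length is the sum of the merged weights.
merge 2/83 + 17/166 → 21/166
merge 21/166 + 13/83 → 47/166
merge 19/83 + 20/83 → 39/83
merge 41/166 + 47/166 → 44/83
merge 39/83 + 44/83 → 1
L = 21/166 + 47/166 + 39/83 + 44/83 + 1 = 200/83 ≈ 2.410 bits/symbol.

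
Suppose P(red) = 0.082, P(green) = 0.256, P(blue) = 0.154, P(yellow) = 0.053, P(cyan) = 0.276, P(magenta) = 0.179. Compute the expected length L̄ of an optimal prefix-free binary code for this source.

Repeatedly combine the two least-probable nodes; the expected code length is the sum of the merged weights.
merge 53/1000 + 41/500 → 27/200
merge 27/200 + 77/500 → 289/1000
merge 179/1000 + 32/125 → 87/200
merge 69/250 + 289/1000 → 113/200
merge 87/200 + 113/200 → 1
L = 27/200 + 289/1000 + 87/200 + 113/200 + 1 = 303/125 = 2.424 bits/symbol.

2.424 bits/symbol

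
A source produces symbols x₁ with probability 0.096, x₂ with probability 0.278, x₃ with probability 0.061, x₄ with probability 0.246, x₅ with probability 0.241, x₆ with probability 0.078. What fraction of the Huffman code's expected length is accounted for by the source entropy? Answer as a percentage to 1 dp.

99.6%

Entropy H = −Σ p log₂ p ≈ 2.3637 bits.
Huffman merges: 61/1000+39/500→139/1000; 12/125+139/1000→47/200; 47/200+241/1000→119/250; 123/500+139/500→131/250; 119/250+131/250→1. L = 1187/500 ≈ 2.3740.
Efficiency = H/L = 2.3637/2.3740 = 99.6%.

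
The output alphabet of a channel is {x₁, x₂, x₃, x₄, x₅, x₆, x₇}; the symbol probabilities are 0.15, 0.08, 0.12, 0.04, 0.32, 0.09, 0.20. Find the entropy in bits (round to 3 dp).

H = −Σ pᵢ log₂ pᵢ.
−0.15·log₂(0.15) = 0.4105
−0.08·log₂(0.08) = 0.2915
−0.12·log₂(0.12) = 0.3671
−0.04·log₂(0.04) = 0.1858
−0.32·log₂(0.32) = 0.5260
−0.09·log₂(0.09) = 0.3127
−0.20·log₂(0.20) = 0.4644
Sum ≈ 2.5579 → 2.558 bits.

2.558 bits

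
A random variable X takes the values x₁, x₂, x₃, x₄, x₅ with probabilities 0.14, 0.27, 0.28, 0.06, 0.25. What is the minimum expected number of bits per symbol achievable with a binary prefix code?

Repeatedly combine the two least-probable nodes; the expected code length is the sum of the merged weights.
merge 3/50 + 7/50 → 1/5
merge 1/5 + 1/4 → 9/20
merge 27/100 + 7/25 → 11/20
merge 9/20 + 11/20 → 1
L = 1/5 + 9/20 + 11/20 + 1 = 11/5 = 2.2 bits/symbol.

2.2 bits/symbol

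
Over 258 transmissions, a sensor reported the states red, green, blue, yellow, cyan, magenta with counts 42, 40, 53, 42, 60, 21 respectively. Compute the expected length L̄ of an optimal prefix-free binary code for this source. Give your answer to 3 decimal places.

Probabilities are the counts divided by 258.
Repeatedly combine the two least-probable nodes; the expected code length is the sum of the merged weights.
merge 7/86 + 20/129 → 61/258
merge 7/43 + 7/43 → 14/43
merge 53/258 + 10/43 → 113/258
merge 61/258 + 14/43 → 145/258
merge 113/258 + 145/258 → 1
L = 61/258 + 14/43 + 113/258 + 145/258 + 1 = 661/258 ≈ 2.562 bits/symbol.

2.562 bits/symbol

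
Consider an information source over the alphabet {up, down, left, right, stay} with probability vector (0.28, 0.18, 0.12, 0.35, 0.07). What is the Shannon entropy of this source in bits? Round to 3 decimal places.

H = −Σ pᵢ log₂ pᵢ.
−0.28·log₂(0.28) = 0.5142
−0.18·log₂(0.18) = 0.4453
−0.12·log₂(0.12) = 0.3671
−0.35·log₂(0.35) = 0.5301
−0.07·log₂(0.07) = 0.2686
Sum ≈ 2.1253 → 2.125 bits.

2.125 bits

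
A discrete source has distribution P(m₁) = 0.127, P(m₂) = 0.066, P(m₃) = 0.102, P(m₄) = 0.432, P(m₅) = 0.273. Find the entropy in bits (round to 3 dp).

2.007 bits

H = −Σ pᵢ log₂ pᵢ.
−0.127·log₂(0.127) = 0.3781
−0.066·log₂(0.066) = 0.2588
−0.102·log₂(0.102) = 0.3359
−0.432·log₂(0.432) = 0.5231
−0.273·log₂(0.273) = 0.5113
Sum ≈ 2.0073 → 2.007 bits.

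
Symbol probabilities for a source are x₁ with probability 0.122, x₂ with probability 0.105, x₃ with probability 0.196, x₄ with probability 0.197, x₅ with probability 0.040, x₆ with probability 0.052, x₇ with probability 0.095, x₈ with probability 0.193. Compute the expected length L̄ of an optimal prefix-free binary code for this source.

2.886 bits/symbol

Repeatedly combine the two least-probable nodes; the expected code length is the sum of the merged weights.
merge 1/25 + 13/250 → 23/250
merge 23/250 + 19/200 → 187/1000
merge 21/200 + 61/500 → 227/1000
merge 187/1000 + 193/1000 → 19/50
merge 49/250 + 197/1000 → 393/1000
merge 227/1000 + 19/50 → 607/1000
merge 393/1000 + 607/1000 → 1
L = 23/250 + 187/1000 + 227/1000 + 19/50 + 393/1000 + 607/1000 + 1 = 1443/500 = 2.886 bits/symbol.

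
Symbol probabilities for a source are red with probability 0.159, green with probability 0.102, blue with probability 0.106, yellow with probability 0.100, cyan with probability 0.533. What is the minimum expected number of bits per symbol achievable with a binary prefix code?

Repeatedly combine the two least-probable nodes; the expected code length is the sum of the merged weights.
merge 1/10 + 51/500 → 101/500
merge 53/500 + 159/1000 → 53/200
merge 101/500 + 53/200 → 467/1000
merge 467/1000 + 533/1000 → 1
L = 101/500 + 53/200 + 467/1000 + 1 = 967/500 = 1.934 bits/symbol.

1.934 bits/symbol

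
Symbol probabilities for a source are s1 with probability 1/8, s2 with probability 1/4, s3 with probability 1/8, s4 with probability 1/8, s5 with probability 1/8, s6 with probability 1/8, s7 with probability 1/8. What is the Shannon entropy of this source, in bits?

Each probability is a power of 1/2, so log₂(1/p) is an integer.
H = Σ p·log₂(1/p) = 1/8·3 + 1/4·2 + 1/8·3 + 1/8·3 + 1/8·3 + 1/8·3 + 1/8·3 = 2.75 bits.

2.75 bits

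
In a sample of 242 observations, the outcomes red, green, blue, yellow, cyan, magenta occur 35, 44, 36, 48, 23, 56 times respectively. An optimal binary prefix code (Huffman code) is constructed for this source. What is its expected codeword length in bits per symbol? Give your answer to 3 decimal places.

Probabilities are the counts divided by 242.
Repeatedly combine the two least-probable nodes; the expected code length is the sum of the merged weights.
merge 23/242 + 35/242 → 29/121
merge 18/121 + 2/11 → 40/121
merge 24/121 + 28/121 → 52/121
merge 29/121 + 40/121 → 69/121
merge 52/121 + 69/121 → 1
L = 29/121 + 40/121 + 52/121 + 69/121 + 1 = 311/121 ≈ 2.570 bits/symbol.

2.570 bits/symbol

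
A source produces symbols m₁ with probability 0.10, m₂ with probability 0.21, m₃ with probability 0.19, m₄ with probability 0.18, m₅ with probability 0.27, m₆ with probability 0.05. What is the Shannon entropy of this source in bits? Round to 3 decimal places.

2.432 bits

H = −Σ pᵢ log₂ pᵢ.
−0.10·log₂(0.10) = 0.3322
−0.21·log₂(0.21) = 0.4728
−0.19·log₂(0.19) = 0.4552
−0.18·log₂(0.18) = 0.4453
−0.27·log₂(0.27) = 0.5100
−0.05·log₂(0.05) = 0.2161
Sum ≈ 2.4317 → 2.432 bits.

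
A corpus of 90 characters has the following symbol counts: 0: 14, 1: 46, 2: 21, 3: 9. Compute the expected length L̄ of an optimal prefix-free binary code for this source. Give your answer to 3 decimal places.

1.744 bits/symbol

Probabilities are the counts divided by 90.
Repeatedly combine the two least-probable nodes; the expected code length is the sum of the merged weights.
merge 1/10 + 7/45 → 23/90
merge 7/30 + 23/90 → 22/45
merge 22/45 + 23/45 → 1
L = 23/90 + 22/45 + 1 = 157/90 ≈ 1.744 bits/symbol.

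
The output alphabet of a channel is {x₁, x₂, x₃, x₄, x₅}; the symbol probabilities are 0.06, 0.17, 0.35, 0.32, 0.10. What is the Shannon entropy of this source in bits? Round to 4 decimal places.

2.0664 bits

H = −Σ pᵢ log₂ pᵢ.
−0.06·log₂(0.06) = 0.2435
−0.17·log₂(0.17) = 0.4346
−0.35·log₂(0.35) = 0.5301
−0.32·log₂(0.32) = 0.5260
−0.10·log₂(0.10) = 0.3322
Sum ≈ 2.0664 → 2.0664 bits.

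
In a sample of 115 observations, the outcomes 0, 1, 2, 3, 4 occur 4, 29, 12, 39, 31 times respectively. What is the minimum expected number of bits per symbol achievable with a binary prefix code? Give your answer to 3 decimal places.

2.139 bits/symbol

Probabilities are the counts divided by 115.
Repeatedly combine the two least-probable nodes; the expected code length is the sum of the merged weights.
merge 4/115 + 12/115 → 16/115
merge 16/115 + 29/115 → 9/23
merge 31/115 + 39/115 → 14/23
merge 9/23 + 14/23 → 1
L = 16/115 + 9/23 + 14/23 + 1 = 246/115 ≈ 2.139 bits/symbol.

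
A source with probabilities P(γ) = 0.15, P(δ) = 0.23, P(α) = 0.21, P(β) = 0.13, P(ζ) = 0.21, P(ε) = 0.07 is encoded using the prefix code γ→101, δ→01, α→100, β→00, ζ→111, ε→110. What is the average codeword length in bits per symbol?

L̄ = Σ pᵢ·ℓᵢ = 0.15·3 + 0.23·2 + 0.21·3 + 0.13·2 + 0.21·3 + 0.07·3 = 2.64 bits/symbol.

2.64 bits/symbol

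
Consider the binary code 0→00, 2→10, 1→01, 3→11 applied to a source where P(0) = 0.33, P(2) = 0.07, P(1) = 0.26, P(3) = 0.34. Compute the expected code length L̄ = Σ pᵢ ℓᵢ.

L̄ = Σ pᵢ·ℓᵢ = 0.33·2 + 0.07·2 + 0.26·2 + 0.34·2 = 2 bits/symbol.

2 bits/symbol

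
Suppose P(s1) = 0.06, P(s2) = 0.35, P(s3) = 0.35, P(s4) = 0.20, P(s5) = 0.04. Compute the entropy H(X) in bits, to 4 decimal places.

1.9539 bits

H = −Σ pᵢ log₂ pᵢ.
−0.06·log₂(0.06) = 0.2435
−0.35·log₂(0.35) = 0.5301
−0.35·log₂(0.35) = 0.5301
−0.20·log₂(0.20) = 0.4644
−0.04·log₂(0.04) = 0.1858
Sum ≈ 1.9539 → 1.9539 bits.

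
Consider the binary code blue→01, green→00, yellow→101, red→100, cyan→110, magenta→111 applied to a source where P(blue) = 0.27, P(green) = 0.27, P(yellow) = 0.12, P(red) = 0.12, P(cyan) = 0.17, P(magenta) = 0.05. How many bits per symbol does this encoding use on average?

L̄ = Σ pᵢ·ℓᵢ = 0.27·2 + 0.27·2 + 0.12·3 + 0.12·3 + 0.17·3 + 0.05·3 = 2.46 bits/symbol.

2.46 bits/symbol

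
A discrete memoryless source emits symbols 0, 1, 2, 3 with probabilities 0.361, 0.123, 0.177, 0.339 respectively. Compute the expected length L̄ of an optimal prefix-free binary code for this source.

1.939 bits/symbol

Repeatedly combine the two least-probable nodes; the expected code length is the sum of the merged weights.
merge 123/1000 + 177/1000 → 3/10
merge 3/10 + 339/1000 → 639/1000
merge 361/1000 + 639/1000 → 1
L = 3/10 + 639/1000 + 1 = 1939/1000 = 1.939 bits/symbol.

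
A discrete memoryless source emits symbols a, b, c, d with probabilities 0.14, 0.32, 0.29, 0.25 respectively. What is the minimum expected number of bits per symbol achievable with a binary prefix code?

2 bits/symbol

Repeatedly combine the two least-probable nodes; the expected code length is the sum of the merged weights.
merge 7/50 + 1/4 → 39/100
merge 29/100 + 8/25 → 61/100
merge 39/100 + 61/100 → 1
L = 39/100 + 61/100 + 1 = 2 bits/symbol.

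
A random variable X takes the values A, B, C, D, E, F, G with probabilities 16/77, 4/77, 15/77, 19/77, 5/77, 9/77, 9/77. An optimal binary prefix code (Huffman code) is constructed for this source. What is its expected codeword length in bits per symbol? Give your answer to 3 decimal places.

Repeatedly combine the two least-probable nodes; the expected code length is the sum of the merged weights.
merge 4/77 + 5/77 → 9/77
merge 9/77 + 9/77 → 18/77
merge 9/77 + 15/77 → 24/77
merge 16/77 + 18/77 → 34/77
merge 19/77 + 24/77 → 43/77
merge 34/77 + 43/77 → 1
L = 9/77 + 18/77 + 24/77 + 34/77 + 43/77 + 1 = 205/77 ≈ 2.662 bits/symbol.

2.662 bits/symbol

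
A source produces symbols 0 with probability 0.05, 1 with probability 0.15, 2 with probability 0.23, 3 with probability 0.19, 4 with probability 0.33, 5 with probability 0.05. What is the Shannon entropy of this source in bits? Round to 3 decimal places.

H = −Σ pᵢ log₂ pᵢ.
−0.05·log₂(0.05) = 0.2161
−0.15·log₂(0.15) = 0.4105
−0.23·log₂(0.23) = 0.4877
−0.19·log₂(0.19) = 0.4552
−0.33·log₂(0.33) = 0.5278
−0.05·log₂(0.05) = 0.2161
Sum ≈ 2.3135 → 2.313 bits.

2.313 bits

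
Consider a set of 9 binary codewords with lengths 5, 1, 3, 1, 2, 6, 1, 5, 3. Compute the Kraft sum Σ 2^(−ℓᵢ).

2.078125

With common denominator 2^6 = 64: Σ 2^(−ℓᵢ) = 2/64 + 32/64 + 8/64 + 32/64 + 16/64 + 1/64 + 32/64 + 2/64 + 8/64 = 133/64 = 2.078125.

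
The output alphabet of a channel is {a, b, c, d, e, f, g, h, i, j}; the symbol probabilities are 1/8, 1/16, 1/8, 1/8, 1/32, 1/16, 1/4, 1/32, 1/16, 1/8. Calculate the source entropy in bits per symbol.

Each probability is a power of 1/2, so log₂(1/p) is an integer.
H = Σ p·log₂(1/p) = 1/8·3 + 1/16·4 + 1/8·3 + 1/8·3 + 1/32·5 + 1/16·4 + 1/4·2 + 1/32·5 + 1/16·4 + 1/8·3 = 3.0625 bits.

3.0625 bits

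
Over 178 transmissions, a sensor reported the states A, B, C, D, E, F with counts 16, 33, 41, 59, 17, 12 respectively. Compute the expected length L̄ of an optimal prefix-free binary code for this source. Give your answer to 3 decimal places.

Probabilities are the counts divided by 178.
Repeatedly combine the two least-probable nodes; the expected code length is the sum of the merged weights.
merge 6/89 + 8/89 → 14/89
merge 17/178 + 14/89 → 45/178
merge 33/178 + 41/178 → 37/89
merge 45/178 + 59/178 → 52/89
merge 37/89 + 52/89 → 1
L = 14/89 + 45/178 + 37/89 + 52/89 + 1 = 429/178 ≈ 2.410 bits/symbol.

2.410 bits/symbol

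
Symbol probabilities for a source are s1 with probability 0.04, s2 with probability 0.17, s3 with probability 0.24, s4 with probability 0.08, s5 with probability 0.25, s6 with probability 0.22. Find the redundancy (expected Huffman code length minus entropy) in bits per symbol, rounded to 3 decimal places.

0.023 bits

Entropy H = −Σ p log₂ p ≈ 2.3866 bits.
Huffman merges: 1/25+2/25→3/25; 3/25+17/100→29/100; 11/50+6/25→23/50; 1/4+29/100→27/50; 23/50+27/50→1. L = 241/100 ≈ 2.4100.
L − H = 2.4100 − 2.3866 = 0.023 bits.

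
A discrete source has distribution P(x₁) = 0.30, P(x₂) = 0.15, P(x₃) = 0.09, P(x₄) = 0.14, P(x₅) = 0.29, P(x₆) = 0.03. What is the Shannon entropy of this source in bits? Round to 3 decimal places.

H = −Σ pᵢ log₂ pᵢ.
−0.30·log₂(0.30) = 0.5211
−0.15·log₂(0.15) = 0.4105
−0.09·log₂(0.09) = 0.3127
−0.14·log₂(0.14) = 0.3971
−0.29·log₂(0.29) = 0.5179
−0.03·log₂(0.03) = 0.1518
Sum ≈ 2.3111 → 2.311 bits.

2.311 bits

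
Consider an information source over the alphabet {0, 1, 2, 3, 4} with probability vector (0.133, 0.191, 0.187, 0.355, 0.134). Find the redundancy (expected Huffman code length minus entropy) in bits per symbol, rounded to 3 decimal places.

Entropy H = −Σ p log₂ p ≈ 2.2146 bits.
Huffman merges: 133/1000+67/500→267/1000; 187/1000+191/1000→189/500; 267/1000+71/200→311/500; 189/500+311/500→1. L = 2267/1000 ≈ 2.2670.
L − H = 2.2670 − 2.2146 = 0.052 bits.

0.052 bits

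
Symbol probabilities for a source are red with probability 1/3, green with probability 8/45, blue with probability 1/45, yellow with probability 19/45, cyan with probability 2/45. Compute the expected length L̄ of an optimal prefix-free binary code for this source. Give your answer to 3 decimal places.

Repeatedly combine the two least-probable nodes; the expected code length is the sum of the merged weights.
merge 1/45 + 2/45 → 1/15
merge 1/15 + 8/45 → 11/45
merge 11/45 + 1/3 → 26/45
merge 19/45 + 26/45 → 1
L = 1/15 + 11/45 + 26/45 + 1 = 17/9 ≈ 1.889 bits/symbol.

1.889 bits/symbol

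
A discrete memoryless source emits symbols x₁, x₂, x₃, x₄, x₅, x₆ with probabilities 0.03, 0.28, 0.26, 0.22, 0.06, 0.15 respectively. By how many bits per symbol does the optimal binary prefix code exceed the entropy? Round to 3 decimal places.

0.024 bits

Entropy H = −Σ p log₂ p ≈ 2.3059 bits.
Huffman merges: 3/100+3/50→9/100; 9/100+3/20→6/25; 11/50+6/25→23/50; 13/50+7/25→27/50; 23/50+27/50→1. L = 233/100 ≈ 2.3300.
L − H = 2.3300 − 2.3059 = 0.024 bits.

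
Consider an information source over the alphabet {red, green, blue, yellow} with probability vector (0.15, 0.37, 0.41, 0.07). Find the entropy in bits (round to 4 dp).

1.7372 bits

H = −Σ pᵢ log₂ pᵢ.
−0.15·log₂(0.15) = 0.4105
−0.37·log₂(0.37) = 0.5307
−0.41·log₂(0.41) = 0.5274
−0.07·log₂(0.07) = 0.2686
Sum ≈ 1.7372 → 1.7372 bits.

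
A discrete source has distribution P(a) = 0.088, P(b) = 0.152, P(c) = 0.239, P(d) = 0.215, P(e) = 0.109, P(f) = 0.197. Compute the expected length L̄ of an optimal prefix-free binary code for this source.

Repeatedly combine the two least-probable nodes; the expected code length is the sum of the merged weights.
merge 11/125 + 109/1000 → 197/1000
merge 19/125 + 197/1000 → 349/1000
merge 197/1000 + 43/200 → 103/250
merge 239/1000 + 349/1000 → 147/250
merge 103/250 + 147/250 → 1
L = 197/1000 + 349/1000 + 103/250 + 147/250 + 1 = 1273/500 = 2.546 bits/symbol.

2.546 bits/symbol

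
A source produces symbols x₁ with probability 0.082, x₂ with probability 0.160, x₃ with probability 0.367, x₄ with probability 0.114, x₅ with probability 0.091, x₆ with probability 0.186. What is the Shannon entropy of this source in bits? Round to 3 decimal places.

2.373 bits

H = −Σ pᵢ log₂ pᵢ.
−0.082·log₂(0.082) = 0.2959
−0.160·log₂(0.160) = 0.4230
−0.367·log₂(0.367) = 0.5307
−0.114·log₂(0.114) = 0.3571
−0.091·log₂(0.091) = 0.3147
−0.186·log₂(0.186) = 0.4514
Sum ≈ 2.3728 → 2.373 bits.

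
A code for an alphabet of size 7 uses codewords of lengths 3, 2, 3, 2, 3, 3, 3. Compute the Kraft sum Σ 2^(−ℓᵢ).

With common denominator 2^3 = 8: Σ 2^(−ℓᵢ) = 1/8 + 2/8 + 1/8 + 2/8 + 1/8 + 1/8 + 1/8 = 9/8 = 1.125.

1.125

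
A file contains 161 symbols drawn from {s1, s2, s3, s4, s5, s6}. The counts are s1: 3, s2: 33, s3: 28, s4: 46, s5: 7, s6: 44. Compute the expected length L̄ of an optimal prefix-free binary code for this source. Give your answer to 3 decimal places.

Probabilities are the counts divided by 161.
Repeatedly combine the two least-probable nodes; the expected code length is the sum of the merged weights.
merge 3/161 + 1/23 → 10/161
merge 10/161 + 4/23 → 38/161
merge 33/161 + 38/161 → 71/161
merge 44/161 + 2/7 → 90/161
merge 71/161 + 90/161 → 1
L = 10/161 + 38/161 + 71/161 + 90/161 + 1 = 370/161 ≈ 2.298 bits/symbol.

2.298 bits/symbol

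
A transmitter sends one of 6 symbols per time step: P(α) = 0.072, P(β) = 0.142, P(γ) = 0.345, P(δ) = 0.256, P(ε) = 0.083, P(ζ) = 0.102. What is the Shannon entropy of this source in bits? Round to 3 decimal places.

2.340 bits

H = −Σ pᵢ log₂ pᵢ.
−0.072·log₂(0.072) = 0.2733
−0.142·log₂(0.142) = 0.3999
−0.345·log₂(0.345) = 0.5297
−0.256·log₂(0.256) = 0.5032
−0.083·log₂(0.083) = 0.2980
−0.102·log₂(0.102) = 0.3359
Sum ≈ 2.3401 → 2.340 bits.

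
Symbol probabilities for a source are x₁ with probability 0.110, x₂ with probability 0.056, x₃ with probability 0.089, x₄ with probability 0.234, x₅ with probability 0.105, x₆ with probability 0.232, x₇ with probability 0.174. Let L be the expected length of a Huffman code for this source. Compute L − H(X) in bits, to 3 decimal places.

Entropy H = −Σ p log₂ p ≈ 2.6535 bits.
Huffman merges: 7/125+89/1000→29/200; 21/200+11/100→43/200; 29/200+87/500→319/1000; 43/200+29/125→447/1000; 117/500+319/1000→553/1000; 447/1000+553/1000→1. L = 2679/1000 ≈ 2.6790.
L − H = 2.6790 − 2.6535 = 0.026 bits.

0.026 bits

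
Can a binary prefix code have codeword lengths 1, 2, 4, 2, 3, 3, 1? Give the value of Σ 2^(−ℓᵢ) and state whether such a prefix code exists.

With common denominator 2^4 = 16: Σ 2^(−ℓᵢ) = 8/16 + 4/16 + 1/16 + 4/16 + 2/16 + 2/16 + 8/16 = 29/16 = 1.8125.
Kraft's inequality requires Σ ≤ 1; here Σ = 1.8125 > 1, so no such prefix code exists.

1.8125; no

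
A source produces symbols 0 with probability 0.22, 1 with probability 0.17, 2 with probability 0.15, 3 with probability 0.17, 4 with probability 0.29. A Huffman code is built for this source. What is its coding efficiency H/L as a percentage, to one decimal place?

98.2%

Entropy H = −Σ p log₂ p ≈ 2.2782 bits.
Huffman merges: 3/20+17/100→8/25; 17/100+11/50→39/100; 29/100+8/25→61/100; 39/100+61/100→1. L = 58/25 ≈ 2.3200.
Efficiency = H/L = 2.2782/2.3200 = 98.2%.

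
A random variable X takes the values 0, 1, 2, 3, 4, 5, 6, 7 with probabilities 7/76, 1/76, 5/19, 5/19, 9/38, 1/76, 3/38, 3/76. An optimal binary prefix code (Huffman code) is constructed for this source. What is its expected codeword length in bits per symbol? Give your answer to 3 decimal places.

Repeatedly combine the two least-probable nodes; the expected code length is the sum of the merged weights.
merge 1/76 + 1/76 → 1/38
merge 1/38 + 3/76 → 5/76
merge 5/76 + 3/38 → 11/76
merge 7/76 + 11/76 → 9/38
merge 9/38 + 9/38 → 9/19
merge 5/19 + 5/19 → 10/19
merge 9/19 + 10/19 → 1
L = 1/38 + 5/76 + 11/76 + 9/38 + 9/19 + 10/19 + 1 = 47/19 ≈ 2.474 bits/symbol.

2.474 bits/symbol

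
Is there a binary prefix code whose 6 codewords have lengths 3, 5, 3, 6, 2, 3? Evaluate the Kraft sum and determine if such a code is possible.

0.671875; yes

With common denominator 2^6 = 64: Σ 2^(−ℓᵢ) = 8/64 + 2/64 + 8/64 + 1/64 + 16/64 + 8/64 = 43/64 = 0.671875.
Kraft's inequality requires Σ ≤ 1; here Σ = 0.671875 ≤ 1, so such a prefix code exists.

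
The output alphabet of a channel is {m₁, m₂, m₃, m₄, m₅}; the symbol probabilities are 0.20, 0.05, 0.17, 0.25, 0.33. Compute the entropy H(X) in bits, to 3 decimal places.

2.143 bits

H = −Σ pᵢ log₂ pᵢ.
−0.20·log₂(0.20) = 0.4644
−0.05·log₂(0.05) = 0.2161
−0.17·log₂(0.17) = 0.4346
−0.25·log₂(0.25) = 0.5000
−0.33·log₂(0.33) = 0.5278
Sum ≈ 2.1429 → 2.143 bits.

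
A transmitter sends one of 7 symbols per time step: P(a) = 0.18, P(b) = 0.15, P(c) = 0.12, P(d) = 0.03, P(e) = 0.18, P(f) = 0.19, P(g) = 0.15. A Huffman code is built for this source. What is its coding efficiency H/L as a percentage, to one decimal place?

Entropy H = −Σ p log₂ p ≈ 2.6858 bits.
Huffman merges: 3/100+3/25→3/20; 3/20+3/20→3/10; 3/20+9/50→33/100; 9/50+19/100→37/100; 3/10+33/100→63/100; 37/100+63/100→1. L = 139/50 ≈ 2.7800.
Efficiency = H/L = 2.6858/2.7800 = 96.6%.

96.6%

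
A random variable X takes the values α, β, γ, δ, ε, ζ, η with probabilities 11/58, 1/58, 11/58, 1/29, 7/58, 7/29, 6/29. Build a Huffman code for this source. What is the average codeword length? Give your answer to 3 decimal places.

2.586 bits/symbol

Repeatedly combine the two least-probable nodes; the expected code length is the sum of the merged weights.
merge 1/58 + 1/29 → 3/58
merge 3/58 + 7/58 → 5/29
merge 5/29 + 11/58 → 21/58
merge 11/58 + 6/29 → 23/58
merge 7/29 + 21/58 → 35/58
merge 23/58 + 35/58 → 1
L = 3/58 + 5/29 + 21/58 + 23/58 + 35/58 + 1 = 75/29 ≈ 2.586 bits/symbol.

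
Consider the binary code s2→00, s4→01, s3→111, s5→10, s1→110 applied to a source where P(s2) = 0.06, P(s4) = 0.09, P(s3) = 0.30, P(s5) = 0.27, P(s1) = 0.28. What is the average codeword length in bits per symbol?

L̄ = Σ pᵢ·ℓᵢ = 0.06·2 + 0.09·2 + 0.30·3 + 0.27·2 + 0.28·3 = 2.58 bits/symbol.

2.58 bits/symbol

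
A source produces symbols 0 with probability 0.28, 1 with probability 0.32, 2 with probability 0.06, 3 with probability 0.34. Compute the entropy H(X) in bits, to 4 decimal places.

H = −Σ pᵢ log₂ pᵢ.
−0.28·log₂(0.28) = 0.5142
−0.32·log₂(0.32) = 0.5260
−0.06·log₂(0.06) = 0.2435
−0.34·log₂(0.34) = 0.5292
Sum ≈ 1.8130 → 1.8130 bits.

1.8130 bits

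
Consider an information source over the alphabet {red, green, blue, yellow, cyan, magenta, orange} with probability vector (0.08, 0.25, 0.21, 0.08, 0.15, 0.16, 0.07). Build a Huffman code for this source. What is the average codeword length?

2.69 bits/symbol

Repeatedly combine the two least-probable nodes; the expected code length is the sum of the merged weights.
merge 7/100 + 2/25 → 3/20
merge 2/25 + 3/20 → 23/100
merge 3/20 + 4/25 → 31/100
merge 21/100 + 23/100 → 11/25
merge 1/4 + 31/100 → 14/25
merge 11/25 + 14/25 → 1
L = 3/20 + 23/100 + 31/100 + 11/25 + 14/25 + 1 = 269/100 = 2.69 bits/symbol.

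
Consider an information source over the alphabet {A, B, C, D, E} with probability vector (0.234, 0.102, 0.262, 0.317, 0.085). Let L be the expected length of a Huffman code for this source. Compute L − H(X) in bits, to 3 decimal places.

Entropy H = −Σ p log₂ p ≈ 2.1602 bits.
Huffman merges: 17/200+51/500→187/1000; 187/1000+117/500→421/1000; 131/500+317/1000→579/1000; 421/1000+579/1000→1. L = 2187/1000 ≈ 2.1870.
L − H = 2.1870 − 2.1602 = 0.027 bits.

0.027 bits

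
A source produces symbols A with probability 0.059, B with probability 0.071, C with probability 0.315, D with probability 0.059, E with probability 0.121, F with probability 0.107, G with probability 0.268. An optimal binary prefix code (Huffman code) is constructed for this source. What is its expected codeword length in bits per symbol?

2.535 bits/symbol

Repeatedly combine the two least-probable nodes; the expected code length is the sum of the merged weights.
merge 59/1000 + 59/1000 → 59/500
merge 71/1000 + 107/1000 → 89/500
merge 59/500 + 121/1000 → 239/1000
merge 89/500 + 239/1000 → 417/1000
merge 67/250 + 63/200 → 583/1000
merge 417/1000 + 583/1000 → 1
L = 59/500 + 89/500 + 239/1000 + 417/1000 + 583/1000 + 1 = 507/200 = 2.535 bits/symbol.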